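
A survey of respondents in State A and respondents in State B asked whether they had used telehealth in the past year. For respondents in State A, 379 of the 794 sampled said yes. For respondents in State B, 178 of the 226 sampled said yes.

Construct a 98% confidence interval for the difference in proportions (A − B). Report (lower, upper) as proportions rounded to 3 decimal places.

(-0.386, -0.235)

p̂₁ = 379/794 = 0.4773 and p̂₂ = 178/226 = 0.7876.
SE₁ = √(p̂₁(1−p̂₁)/n₁) = √(0.4773·0.5227/794) = 0.01773; SE₂ = √(0.7876·0.2124/226) = 0.02721.
Independent samples: SE of the difference = √(SE₁² + SE₂²) = √(0.0003143529 + 0.0007403841) = 0.03248.
z* for 98% confidence is 2.326, so the margin of error is 2.326 × 0.03248 = 0.07555.
Point estimate p̂₁ − p̂₂ = 0.4773 − 0.7876 = -0.3103.
-0.3103 ± 0.07555 → (-0.386, -0.235).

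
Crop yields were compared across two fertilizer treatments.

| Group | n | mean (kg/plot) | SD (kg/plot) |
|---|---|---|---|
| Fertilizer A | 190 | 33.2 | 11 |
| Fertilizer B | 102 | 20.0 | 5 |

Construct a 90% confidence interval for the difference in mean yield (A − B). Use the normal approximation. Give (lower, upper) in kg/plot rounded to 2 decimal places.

SE₁ = s₁/√n₁ = 11/√190 = 0.7980; SE₂ = 5/√102 = 0.4951.
Independent samples, unequal variances: SE_diff = √(SE₁² + SE₂²) = √(0.636804 + 0.24512401) = 0.9391.
z* = 1.645, so margin of error = 1.645 × 0.9391 = 1.5448.
Difference in means = 33.2 − 20.0 = 13.2000.
13.2000 ± 1.5448 → (11.66, 14.74).

(11.66, 14.74)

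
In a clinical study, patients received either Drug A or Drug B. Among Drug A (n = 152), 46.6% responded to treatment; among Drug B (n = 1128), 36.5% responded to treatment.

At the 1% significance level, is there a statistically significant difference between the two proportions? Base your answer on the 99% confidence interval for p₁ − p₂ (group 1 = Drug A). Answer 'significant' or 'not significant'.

not significant

The two standard errors are √(0.4660×0.5340/152) = 0.04046 and √(0.3650×0.6350/1128) = 0.01433.
Because the samples are independent, SE_diff = √(0.04046² + 0.01433²) = 0.04292.
Using z* = 2.576 for 99%, ME = 2.576 × 0.04292 = 0.11056.
p̂₁ − p̂₂ = 0.1010; interval 0.1010 ± 0.11056 gives (-0.00956, 0.21156).
The interval (-0.00956, 0.21156) contains 0, so the difference is not significant.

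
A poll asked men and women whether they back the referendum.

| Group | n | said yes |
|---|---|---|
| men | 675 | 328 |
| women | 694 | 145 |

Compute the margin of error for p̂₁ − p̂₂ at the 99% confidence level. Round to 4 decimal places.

First, p̂₁ = 328/675 = 0.4859; p̂₂ = 145/694 = 0.2089.
The two standard errors are √(0.4859×0.5141/675) = 0.01924 and √(0.2089×0.7911/694) = 0.01543.
Because the samples are independent, SE_diff = √(0.01924² + 0.01543²) = 0.02466.
Using z* = 2.576 for 99%, ME = 2.576 × 0.02466 = 0.06352.

0.0635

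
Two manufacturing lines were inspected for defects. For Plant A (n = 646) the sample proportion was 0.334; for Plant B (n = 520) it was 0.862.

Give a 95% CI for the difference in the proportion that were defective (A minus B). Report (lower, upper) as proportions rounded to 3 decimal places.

(-0.575, -0.481)

SE₁ = √(p̂₁(1−p̂₁)/n₁) = √(0.3340·0.6660/646) = 0.01856; SE₂ = √(0.8620·0.1380/520) = 0.01512.
Independent samples: SE of the difference = √(SE₁² + SE₂²) = √(0.0003444736 + 0.0002286144) = 0.02394.
z* for 95% confidence is 1.960, so the margin of error is 1.960 × 0.02394 = 0.04692.
Point estimate p̂₁ − p̂₂ = 0.3340 − 0.8620 = -0.5280.
-0.5280 ± 0.04692 → (-0.575, -0.481).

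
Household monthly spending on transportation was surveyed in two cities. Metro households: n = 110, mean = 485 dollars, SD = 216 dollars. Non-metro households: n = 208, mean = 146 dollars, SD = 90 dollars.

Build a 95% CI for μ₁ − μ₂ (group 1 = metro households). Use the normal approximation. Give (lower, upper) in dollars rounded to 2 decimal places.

(296.82, 381.18)

Per-group SEs: s₁/√n₁ = 216/√110 = 20.5948, s₂/√n₂ = 90/√208 = 6.2404.
Unpooled SE of the difference: √(424.14578704 + 38.94259216) = 21.5195.
Margin of error = z* · SE = 1.960 × 21.5195 = 42.1782.
x̄₁ − x̄₂ = 485 − 146 = 339.0000.
CI: 339.0000 ± 42.1782 = (296.82, 381.18).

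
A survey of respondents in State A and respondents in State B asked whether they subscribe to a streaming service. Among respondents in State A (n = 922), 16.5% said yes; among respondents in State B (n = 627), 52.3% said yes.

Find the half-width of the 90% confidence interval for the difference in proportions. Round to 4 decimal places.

0.0385

Each SE is √(p̂(1−p̂)/n): √(0.1650·0.8350/922) = 0.01222 and √(0.5230·0.4770/627) = 0.01995.
SE(p̂₁ − p̂₂) = √(SE₁² + SE₂²) = √(0.0001493284 + 0.0003980025) = 0.02340, since the two samples are independent.
At 90% confidence z* = 1.645; margin = 1.645 × 0.02340 = 0.03849.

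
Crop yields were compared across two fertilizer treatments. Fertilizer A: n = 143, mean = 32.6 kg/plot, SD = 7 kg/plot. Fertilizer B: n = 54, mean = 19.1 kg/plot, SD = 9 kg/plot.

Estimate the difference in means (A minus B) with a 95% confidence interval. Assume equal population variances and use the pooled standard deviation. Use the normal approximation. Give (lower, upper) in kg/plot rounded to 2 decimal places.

s_p = √[((n₁−1)s₁² + (n₂−1)s₂²)/(n₁+n₂−2)] = √[(142·7² + 53·9²)/195] = 7.5959.
SE = 7.5959·√(1/143 + 1/54) = 1.2132.
With z* = 1.960, margin = 1.960 × 1.2132 = 2.3779.
x̄₁ − x̄₂ = 32.6 − 19.1 = 13.5000; interval 13.5000 ± 2.3779 = (11.12, 15.88).

(11.12, 15.88)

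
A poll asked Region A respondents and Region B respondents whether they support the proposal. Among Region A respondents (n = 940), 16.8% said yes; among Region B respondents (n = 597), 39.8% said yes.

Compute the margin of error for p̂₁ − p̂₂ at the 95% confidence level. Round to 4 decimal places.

The two standard errors are √(0.1680×0.8320/940) = 0.01219 and √(0.3980×0.6020/597) = 0.02003.
Because the samples are independent, SE_diff = √(0.01219² + 0.02003²) = 0.02345.
Using z* = 1.960 for 95%, ME = 1.960 × 0.02345 = 0.04596.

0.0460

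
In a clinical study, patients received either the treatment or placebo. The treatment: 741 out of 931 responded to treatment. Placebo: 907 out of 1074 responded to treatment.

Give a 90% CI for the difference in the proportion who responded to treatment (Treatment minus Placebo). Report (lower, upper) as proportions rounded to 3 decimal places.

p̂₁ = 741/931 = 0.7959 and p̂₂ = 907/1074 = 0.8445.
SE₁ = √(p̂₁(1−p̂₁)/n₁) = √(0.7959·0.2041/931) = 0.01321; SE₂ = √(0.8445·0.1555/1074) = 0.01106.
Independent samples: SE of the difference = √(SE₁² + SE₂²) = √(0.0001745041 + 0.0001223236) = 0.01723.
z* for 90% confidence is 1.645, so the margin of error is 1.645 × 0.01723 = 0.02834.
Point estimate p̂₁ − p̂₂ = 0.7959 − 0.8445 = -0.0486.
-0.0486 ± 0.02834 → (-0.077, -0.020).

(-0.077, -0.020)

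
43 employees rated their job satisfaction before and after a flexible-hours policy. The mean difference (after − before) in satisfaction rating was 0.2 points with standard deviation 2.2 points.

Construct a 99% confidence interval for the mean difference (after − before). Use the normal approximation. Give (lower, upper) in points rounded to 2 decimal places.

(-0.66, 1.06)

Paired design: SE = s_d/√n = 2.2/√43 = 0.3355.
z* = 2.576; margin of error = 2.576 × 0.3355 = 0.8642.
0.2 ± 0.8642 → (-0.66, 1.06).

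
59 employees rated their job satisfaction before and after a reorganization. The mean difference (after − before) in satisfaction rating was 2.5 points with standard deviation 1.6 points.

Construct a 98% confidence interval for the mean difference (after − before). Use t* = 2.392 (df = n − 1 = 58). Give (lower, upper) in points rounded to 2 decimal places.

This is a matched-pairs design, so SE = s_d/√n = 1.6/√59 = 0.2083.
Margin = 2.392 × 0.2083 = 0.4983; the interval is 2.5 ± 0.4983 = (2.00, 3.00).

(2.00, 3.00)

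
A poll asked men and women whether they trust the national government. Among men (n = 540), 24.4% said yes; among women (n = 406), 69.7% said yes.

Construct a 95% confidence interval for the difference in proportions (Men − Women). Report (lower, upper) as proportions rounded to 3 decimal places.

(-0.511, -0.395)

SE₁ = √(p̂₁(1−p̂₁)/n₁) = √(0.2440·0.7560/540) = 0.01848; SE₂ = √(0.6970·0.3030/406) = 0.02281.
Independent samples: SE of the difference = √(SE₁² + SE₂²) = √(0.0003415104 + 0.0005202961) = 0.02936.
z* for 95% confidence is 1.960, so the margin of error is 1.960 × 0.02936 = 0.05755.
Point estimate p̂₁ − p̂₂ = 0.2440 − 0.6970 = -0.4530.
-0.4530 ± 0.05755 → (-0.511, -0.395).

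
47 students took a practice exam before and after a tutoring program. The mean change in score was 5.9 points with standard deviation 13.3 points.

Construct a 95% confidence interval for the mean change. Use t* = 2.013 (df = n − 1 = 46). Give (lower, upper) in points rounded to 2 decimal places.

(1.99, 9.81)

Paired design: SE = s_d/√n = 13.3/√47 = 1.9400.
t* = 2.013; margin of error = 2.013 × 1.9400 = 3.9052.
5.9 ± 3.9052 → (1.99, 9.81).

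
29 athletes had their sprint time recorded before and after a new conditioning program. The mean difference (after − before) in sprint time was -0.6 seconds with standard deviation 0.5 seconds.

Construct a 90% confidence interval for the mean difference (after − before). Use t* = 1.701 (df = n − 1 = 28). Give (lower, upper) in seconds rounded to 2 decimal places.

(-0.76, -0.44)

This is a matched-pairs design, so SE = s_d/√n = 0.5/√29 = 0.0928.
Margin = 1.701 × 0.0928 = 0.1579; the interval is -0.6 ± 0.1579 = (-0.76, -0.44).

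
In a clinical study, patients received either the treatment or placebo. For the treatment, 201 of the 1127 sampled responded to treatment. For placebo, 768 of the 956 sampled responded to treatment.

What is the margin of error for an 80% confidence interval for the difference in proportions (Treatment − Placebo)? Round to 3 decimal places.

0.022

p̂₁ = 201/1127 = 0.1783 and p̂₂ = 768/956 = 0.8033.
SE₁ = √(p̂₁(1−p̂₁)/n₁) = √(0.1783·0.8217/1127) = 0.01140; SE₂ = √(0.8033·0.1967/956) = 0.01286.
Independent samples: SE of the difference = √(SE₁² + SE₂²) = √(0.00012996 + 0.0001653796) = 0.01719.
z* for 80% confidence is 1.282, so the margin of error is 1.282 × 0.01719 = 0.02204.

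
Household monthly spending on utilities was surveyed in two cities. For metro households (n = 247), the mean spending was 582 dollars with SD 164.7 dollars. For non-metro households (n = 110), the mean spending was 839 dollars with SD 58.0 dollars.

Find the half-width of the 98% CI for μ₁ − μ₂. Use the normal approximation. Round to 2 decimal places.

Standard errors of each mean: 164.7/√247 = 10.4796 and 58.0/√110 = 5.5301.
SE(x̄₁ − x̄₂) = √(10.4796² + 5.5301²) = 11.8492 for independent samples with unequal variances.
With z* = 2.326, the margin is 2.326 × 11.8492 = 27.5612.

27.56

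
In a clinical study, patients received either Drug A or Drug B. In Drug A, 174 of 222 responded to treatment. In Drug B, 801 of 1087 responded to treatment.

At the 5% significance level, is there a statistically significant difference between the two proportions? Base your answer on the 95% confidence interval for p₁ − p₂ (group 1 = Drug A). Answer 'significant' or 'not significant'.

not significant

First, p̂₁ = 174/222 = 0.7838; p̂₂ = 801/1087 = 0.7369.
The two standard errors are √(0.7838×0.2162/222) = 0.02763 and √(0.7369×0.2631/1087) = 0.01336.
Because the samples are independent, SE_diff = √(0.02763² + 0.01336²) = 0.03069.
Using z* = 1.960 for 95%, ME = 1.960 × 0.03069 = 0.06015.
p̂₁ − p̂₂ = 0.0469; interval 0.0469 ± 0.06015 gives (-0.01325, 0.10705).
The interval (-0.01325, 0.10705) contains 0, so the difference is not significant.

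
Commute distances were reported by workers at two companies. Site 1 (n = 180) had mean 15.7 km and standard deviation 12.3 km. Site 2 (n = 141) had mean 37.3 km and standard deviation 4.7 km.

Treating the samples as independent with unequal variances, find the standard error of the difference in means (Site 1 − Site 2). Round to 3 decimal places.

Standard errors of each mean: 12.3/√180 = 0.9168 and 4.7/√141 = 0.3958.
SE(x̄₁ − x̄₂) = √(0.9168² + 0.3958²) = 0.9986 for independent samples with unequal variances.

0.999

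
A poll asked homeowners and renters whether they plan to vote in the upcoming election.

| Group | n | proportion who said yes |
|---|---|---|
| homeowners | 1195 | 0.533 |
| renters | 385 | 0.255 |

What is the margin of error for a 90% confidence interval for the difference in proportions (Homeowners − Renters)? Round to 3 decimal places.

Each SE is √(p̂(1−p̂)/n): √(0.5330·0.4670/1195) = 0.01443 and √(0.2550·0.7450/385) = 0.02221.
SE(p̂₁ − p̂₂) = √(SE₁² + SE₂²) = √(0.0002082249 + 0.0004932841) = 0.02649, since the two samples are independent.
At 90% confidence z* = 1.645; margin = 1.645 × 0.02649 = 0.04358.

0.044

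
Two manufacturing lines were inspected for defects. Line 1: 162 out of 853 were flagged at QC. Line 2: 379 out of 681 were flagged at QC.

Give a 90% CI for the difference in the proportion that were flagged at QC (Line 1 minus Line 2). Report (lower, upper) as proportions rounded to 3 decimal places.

Sample proportions: 162/853 = 0.1899, 379/681 = 0.5565.
Each SE is √(p̂(1−p̂)/n): √(0.1899·0.8101/853) = 0.01343 and √(0.5565·0.4435/681) = 0.01904.
SE(p̂₁ − p̂₂) = √(SE₁² + SE₂²) = √(0.0001803649 + 0.0003625216) = 0.02330, since the two samples are independent.
At 90% confidence z* = 1.645; margin = 1.645 × 0.02330 = 0.03833.
The difference is 0.1899 − 0.5565 = -0.3666, so the interval is -0.3666 ± 0.03833 = (-0.405, -0.328).

(-0.405, -0.328)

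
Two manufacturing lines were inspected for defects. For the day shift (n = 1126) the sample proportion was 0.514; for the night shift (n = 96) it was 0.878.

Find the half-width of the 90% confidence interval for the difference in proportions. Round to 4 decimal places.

Each SE is √(p̂(1−p̂)/n): √(0.5140·0.4860/1126) = 0.01489 and √(0.8780·0.1220/96) = 0.03340.
SE(p̂₁ − p̂₂) = √(SE₁² + SE₂²) = √(0.0002217121 + 0.00111556) = 0.03657, since the two samples are independent.
At 90% confidence z* = 1.645; margin = 1.645 × 0.03657 = 0.06016.

0.0602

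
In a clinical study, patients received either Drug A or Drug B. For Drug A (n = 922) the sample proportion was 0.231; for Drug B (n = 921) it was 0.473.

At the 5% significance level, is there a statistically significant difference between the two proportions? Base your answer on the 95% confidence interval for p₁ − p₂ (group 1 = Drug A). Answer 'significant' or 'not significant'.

SE₁ = √(p̂₁(1−p̂₁)/n₁) = √(0.2310·0.7690/922) = 0.01388; SE₂ = √(0.4730·0.5270/921) = 0.01645.
Independent samples: SE of the difference = √(SE₁² + SE₂²) = √(0.0001926544 + 0.0002706025) = 0.02152.
z* for 95% confidence is 1.960, so the margin of error is 1.960 × 0.02152 = 0.04218.
Point estimate p̂₁ − p̂₂ = 0.2310 − 0.4730 = -0.2420.
-0.2420 ± 0.04218 → (-0.28418, -0.19982).
The interval (-0.28418, -0.19982) does not contain 0, so the difference is significant.

significant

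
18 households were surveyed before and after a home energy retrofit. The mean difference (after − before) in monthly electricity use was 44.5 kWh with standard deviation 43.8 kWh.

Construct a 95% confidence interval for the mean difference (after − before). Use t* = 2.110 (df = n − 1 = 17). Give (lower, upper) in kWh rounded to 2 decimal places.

(22.72, 66.28)

This is a matched-pairs design, so SE = s_d/√n = 43.8/√18 = 10.3238.
Margin = 2.110 × 10.3238 = 21.7832; the interval is 44.5 ± 21.7832 = (22.72, 66.28).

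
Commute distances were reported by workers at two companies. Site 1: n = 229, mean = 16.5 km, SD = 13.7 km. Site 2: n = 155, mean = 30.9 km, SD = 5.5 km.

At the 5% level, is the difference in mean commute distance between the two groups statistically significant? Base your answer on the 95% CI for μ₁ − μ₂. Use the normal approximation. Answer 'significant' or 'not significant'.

Per-group SEs: s₁/√n₁ = 13.7/√229 = 0.9053, s₂/√n₂ = 5.5/√155 = 0.4418.
Unpooled SE of the difference: √(0.81956809 + 0.19518724) = 1.0074.
Margin of error = z* · SE = 1.960 × 1.0074 = 1.9745.
x̄₁ − x̄₂ = 16.5 − 30.9 = -14.4000.
CI: -14.4000 ± 1.9745 = (-16.3745, -12.4255).
The interval (-16.3745, -12.4255) does not contain 0, so the difference is significant.

significant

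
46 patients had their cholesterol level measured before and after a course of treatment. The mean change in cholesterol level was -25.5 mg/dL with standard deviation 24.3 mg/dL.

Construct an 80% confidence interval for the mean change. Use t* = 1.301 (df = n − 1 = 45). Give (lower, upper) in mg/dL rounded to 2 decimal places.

Paired design: SE = s_d/√n = 24.3/√46 = 3.5828.
t* = 1.301; margin of error = 1.301 × 3.5828 = 4.6612.
-25.5 ± 4.6612 → (-30.16, -20.84).

(-30.16, -20.84)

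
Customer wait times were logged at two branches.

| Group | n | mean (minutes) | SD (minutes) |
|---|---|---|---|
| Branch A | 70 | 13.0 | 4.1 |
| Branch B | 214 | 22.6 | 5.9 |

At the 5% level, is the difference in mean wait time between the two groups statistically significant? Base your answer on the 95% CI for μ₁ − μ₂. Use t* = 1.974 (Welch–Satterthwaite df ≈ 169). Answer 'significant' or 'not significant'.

significant

Standard errors of each mean: 4.1/√70 = 0.4900 and 5.9/√214 = 0.4033.
SE(x̄₁ − x̄₂) = √(0.4900² + 0.4033²) = 0.6346 for independent samples with unequal variances.
With t* = 1.974, the margin is 1.974 × 0.6346 = 1.2527.
x̄₁ − x̄₂ = 13.0 − 22.6 = -9.6000; the interval is -9.6000 ± 1.2527 = (-10.8527, -8.3473).
The interval (-10.8527, -8.3473) does not contain 0, so the difference is significant.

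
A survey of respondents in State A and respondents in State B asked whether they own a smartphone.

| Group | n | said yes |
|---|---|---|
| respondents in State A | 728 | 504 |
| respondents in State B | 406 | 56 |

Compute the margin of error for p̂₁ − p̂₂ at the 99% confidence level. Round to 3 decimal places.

0.062

First, p̂₁ = 504/728 = 0.6923; p̂₂ = 56/406 = 0.1379.
The two standard errors are √(0.6923×0.3077/728) = 0.01711 and √(0.1379×0.8621/406) = 0.01711.
Because the samples are independent, SE_diff = √(0.01711² + 0.01711²) = 0.02420.
Using z* = 2.576 for 99%, ME = 2.576 × 0.02420 = 0.06234.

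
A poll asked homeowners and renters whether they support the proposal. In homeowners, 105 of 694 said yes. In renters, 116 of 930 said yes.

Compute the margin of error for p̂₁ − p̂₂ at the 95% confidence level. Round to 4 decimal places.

First, p̂₁ = 105/694 = 0.1513; p̂₂ = 116/930 = 0.1247.
The two standard errors are √(0.1513×0.8487/694) = 0.01360 and √(0.1247×0.8753/930) = 0.01083.
Because the samples are independent, SE_diff = √(0.01360² + 0.01083²) = 0.01739.
Using z* = 1.960 for 95%, ME = 1.960 × 0.01739 = 0.03408.

0.0341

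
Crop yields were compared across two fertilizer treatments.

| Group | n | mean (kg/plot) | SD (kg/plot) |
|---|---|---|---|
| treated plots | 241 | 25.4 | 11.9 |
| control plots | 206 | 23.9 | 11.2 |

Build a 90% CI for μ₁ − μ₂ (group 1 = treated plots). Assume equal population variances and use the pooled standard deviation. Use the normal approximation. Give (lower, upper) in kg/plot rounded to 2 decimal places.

Pooled variance s_p² = [240·11.9² + 205·11.2²] / (241+206−2) = 134.1609, so s_p = 11.5828.
SE_diff = s_p·√(1/n₁ + 1/n₂) = 11.5828·√(1/241 + 1/206) = 1.0991.
z* = 1.645; margin = 1.645 × 1.0991 = 1.8080.
Difference = 25.4 − 23.9 = 1.5000.
1.5000 ± 1.8080 → (-0.31, 3.31).

(-0.31, 3.31)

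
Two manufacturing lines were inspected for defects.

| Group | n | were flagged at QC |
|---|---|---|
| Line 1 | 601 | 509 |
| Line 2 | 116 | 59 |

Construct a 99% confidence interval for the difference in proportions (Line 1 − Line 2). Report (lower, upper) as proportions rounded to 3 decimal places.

(0.213, 0.464)

First, p̂₁ = 509/601 = 0.8469; p̂₂ = 59/116 = 0.5086.
The two standard errors are √(0.8469×0.1531/601) = 0.01469 and √(0.5086×0.4914/116) = 0.04642.
Because the samples are independent, SE_diff = √(0.01469² + 0.04642²) = 0.04869.
Using z* = 2.576 for 99%, ME = 2.576 × 0.04869 = 0.12543.
p̂₁ − p̂₂ = 0.3383; interval 0.3383 ± 0.12543 gives (0.213, 0.464).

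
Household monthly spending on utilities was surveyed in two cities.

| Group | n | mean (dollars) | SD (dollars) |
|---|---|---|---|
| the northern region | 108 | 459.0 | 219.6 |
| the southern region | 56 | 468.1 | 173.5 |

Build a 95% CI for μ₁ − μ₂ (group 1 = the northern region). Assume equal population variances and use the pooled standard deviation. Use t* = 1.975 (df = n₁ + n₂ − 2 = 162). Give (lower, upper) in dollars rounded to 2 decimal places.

(-75.81, 57.61)

s_p = √[((n₁−1)s₁² + (n₂−1)s₂²)/(n₁+n₂−2)] = √[(107·219.6² + 55·173.5²)/162] = 205.1138.
SE = 205.1138·√(1/108 + 1/56) = 33.7762.
With t* = 1.975, margin = 1.975 × 33.7762 = 66.7080.
x̄₁ − x̄₂ = 459.0 − 468.1 = -9.1000; interval -9.1000 ± 66.7080 = (-75.81, 57.61).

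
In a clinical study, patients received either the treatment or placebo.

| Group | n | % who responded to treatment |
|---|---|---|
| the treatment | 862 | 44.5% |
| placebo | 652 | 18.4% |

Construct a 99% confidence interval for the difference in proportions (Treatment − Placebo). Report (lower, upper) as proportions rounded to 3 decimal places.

(0.202, 0.320)

SE₁ = √(p̂₁(1−p̂₁)/n₁) = √(0.4450·0.5550/862) = 0.01693; SE₂ = √(0.1840·0.8160/652) = 0.01518.
Independent samples: SE of the difference = √(SE₁² + SE₂²) = √(0.0002866249 + 0.0002304324) = 0.02274.
z* for 99% confidence is 2.576, so the margin of error is 2.576 × 0.02274 = 0.05858.
Point estimate p̂₁ − p̂₂ = 0.4450 − 0.1840 = 0.2610.
0.2610 ± 0.05858 → (0.202, 0.320).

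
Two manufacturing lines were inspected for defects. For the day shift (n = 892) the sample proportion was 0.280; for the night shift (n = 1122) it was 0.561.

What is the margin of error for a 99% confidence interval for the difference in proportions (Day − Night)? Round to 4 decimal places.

0.0544

Each SE is √(p̂(1−p̂)/n): √(0.2800·0.7200/892) = 0.01503 and √(0.5610·0.4390/1122) = 0.01482.
SE(p̂₁ − p̂₂) = √(SE₁² + SE₂²) = √(0.0002259009 + 0.0002196324) = 0.02111, since the two samples are independent.
At 99% confidence z* = 2.576; margin = 2.576 × 0.02111 = 0.05438.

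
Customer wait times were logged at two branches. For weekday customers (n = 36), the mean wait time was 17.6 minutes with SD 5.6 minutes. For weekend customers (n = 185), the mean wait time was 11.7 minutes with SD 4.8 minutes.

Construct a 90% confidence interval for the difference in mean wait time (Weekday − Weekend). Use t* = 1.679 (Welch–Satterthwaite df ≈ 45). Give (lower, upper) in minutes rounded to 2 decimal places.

(4.22, 7.58)

Per-group SEs: s₁/√n₁ = 5.6/√36 = 0.9333, s₂/√n₂ = 4.8/√185 = 0.3529.
Unpooled SE of the difference: √(0.87104889 + 0.12453841) = 0.9978.
Margin of error = t* · SE = 1.679 × 0.9978 = 1.6753.
x̄₁ − x̄₂ = 17.6 − 11.7 = 5.9000.
CI: 5.9000 ± 1.6753 = (4.22, 7.58).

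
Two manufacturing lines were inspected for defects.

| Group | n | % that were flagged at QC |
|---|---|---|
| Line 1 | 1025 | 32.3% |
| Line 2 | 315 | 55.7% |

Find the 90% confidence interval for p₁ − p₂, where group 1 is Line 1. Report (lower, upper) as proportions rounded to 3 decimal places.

(-0.286, -0.182)

SE₁ = √(p̂₁(1−p̂₁)/n₁) = √(0.3230·0.6770/1025) = 0.01461; SE₂ = √(0.5570·0.4430/315) = 0.02799.
Independent samples: SE of the difference = √(SE₁² + SE₂²) = √(0.0002134521 + 0.0007834401) = 0.03157.
z* for 90% confidence is 1.645, so the margin of error is 1.645 × 0.03157 = 0.05193.
Point estimate p̂₁ − p̂₂ = 0.3230 − 0.5570 = -0.2340.
-0.2340 ± 0.05193 → (-0.286, -0.182).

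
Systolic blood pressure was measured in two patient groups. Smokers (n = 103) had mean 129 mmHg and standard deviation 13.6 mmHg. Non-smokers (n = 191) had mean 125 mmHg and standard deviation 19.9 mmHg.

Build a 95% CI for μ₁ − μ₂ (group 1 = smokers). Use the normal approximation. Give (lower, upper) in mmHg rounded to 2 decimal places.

(0.14, 7.86)

Per-group SEs: s₁/√n₁ = 13.6/√103 = 1.3400, s₂/√n₂ = 19.9/√191 = 1.4399.
Unpooled SE of the difference: √(1.7956 + 2.07331201) = 1.9670.
Margin of error = z* · SE = 1.960 × 1.9670 = 3.8553.
x̄₁ − x̄₂ = 129 − 125 = 4.0000.
CI: 4.0000 ± 3.8553 = (0.14, 7.86).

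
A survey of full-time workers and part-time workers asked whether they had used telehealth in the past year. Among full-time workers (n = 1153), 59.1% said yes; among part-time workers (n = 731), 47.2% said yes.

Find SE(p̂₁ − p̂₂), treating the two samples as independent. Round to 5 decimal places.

0.02346

Each SE is √(p̂(1−p̂)/n): √(0.5910·0.4090/1153) = 0.01448 and √(0.4720·0.5280/731) = 0.01846.
SE(p̂₁ − p̂₂) = √(SE₁² + SE₂²) = √(0.0002096704 + 0.0003407716) = 0.02346, since the two samples are independent.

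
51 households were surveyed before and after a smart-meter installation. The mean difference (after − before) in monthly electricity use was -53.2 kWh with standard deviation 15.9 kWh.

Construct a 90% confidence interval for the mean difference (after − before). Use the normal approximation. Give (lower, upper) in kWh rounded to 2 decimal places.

(-56.86, -49.54)

This is a matched-pairs design, so SE = s_d/√n = 15.9/√51 = 2.2264.
Margin = 1.645 × 2.2264 = 3.6624; the interval is -53.2 ± 3.6624 = (-56.86, -49.54).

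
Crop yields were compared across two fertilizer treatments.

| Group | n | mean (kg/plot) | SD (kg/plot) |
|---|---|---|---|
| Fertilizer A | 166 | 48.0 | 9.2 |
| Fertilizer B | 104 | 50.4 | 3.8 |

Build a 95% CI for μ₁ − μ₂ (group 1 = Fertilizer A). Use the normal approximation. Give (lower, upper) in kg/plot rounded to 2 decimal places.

(-3.98, -0.82)

Per-group SEs: s₁/√n₁ = 9.2/√166 = 0.7141, s₂/√n₂ = 3.8/√104 = 0.3726.
Unpooled SE of the difference: √(0.50993881 + 0.13883076) = 0.8055.
Margin of error = z* · SE = 1.960 × 0.8055 = 1.5788.
x̄₁ − x̄₂ = 48.0 − 50.4 = -2.4000.
CI: -2.4000 ± 1.5788 = (-3.98, -0.82).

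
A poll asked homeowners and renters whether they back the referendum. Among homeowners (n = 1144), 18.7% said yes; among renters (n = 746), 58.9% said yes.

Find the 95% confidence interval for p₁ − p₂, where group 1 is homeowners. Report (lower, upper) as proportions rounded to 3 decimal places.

(-0.444, -0.360)

The two standard errors are √(0.1870×0.8130/1144) = 0.01153 and √(0.5890×0.4110/746) = 0.01801.
Because the samples are independent, SE_diff = √(0.01153² + 0.01801²) = 0.02138.
Using z* = 1.960 for 95%, ME = 1.960 × 0.02138 = 0.04190.
p̂₁ − p̂₂ = -0.4020; interval -0.4020 ± 0.04190 gives (-0.444, -0.360).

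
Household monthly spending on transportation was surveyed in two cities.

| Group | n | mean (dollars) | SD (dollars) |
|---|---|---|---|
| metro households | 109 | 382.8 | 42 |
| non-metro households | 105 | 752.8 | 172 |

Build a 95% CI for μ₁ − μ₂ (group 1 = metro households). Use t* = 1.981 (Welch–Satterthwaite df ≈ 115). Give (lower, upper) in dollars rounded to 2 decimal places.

(-404.19, -335.81)

SE₁ = s₁/√n₁ = 42/√109 = 4.0229; SE₂ = 172/√105 = 16.7855.
Independent samples, unequal variances: SE_diff = √(SE₁² + SE₂²) = √(16.18372441 + 281.75301025) = 17.2608.
t* = 1.981, so margin of error = 1.981 × 17.2608 = 34.1936.
Difference in means = 382.8 − 752.8 = -370.0000.
-370.0000 ± 34.1936 → (-404.19, -335.81).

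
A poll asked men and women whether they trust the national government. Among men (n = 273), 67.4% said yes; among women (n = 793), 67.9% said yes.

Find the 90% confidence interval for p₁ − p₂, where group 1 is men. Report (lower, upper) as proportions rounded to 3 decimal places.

SE₁ = √(p̂₁(1−p̂₁)/n₁) = √(0.6740·0.3260/273) = 0.02837; SE₂ = √(0.6790·0.3210/793) = 0.01658.
Independent samples: SE of the difference = √(SE₁² + SE₂²) = √(0.0008048569 + 0.0002748964) = 0.03286.
z* for 90% confidence is 1.645, so the margin of error is 1.645 × 0.03286 = 0.05405.
Point estimate p̂₁ − p̂₂ = 0.6740 − 0.6790 = -0.0050.
-0.0050 ± 0.05405 → (-0.059, 0.049).

(-0.059, 0.049)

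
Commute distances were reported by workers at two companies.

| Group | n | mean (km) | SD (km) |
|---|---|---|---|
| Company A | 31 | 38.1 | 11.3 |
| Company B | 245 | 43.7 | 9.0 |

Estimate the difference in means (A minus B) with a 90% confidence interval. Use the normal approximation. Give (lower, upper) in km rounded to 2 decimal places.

(-9.07, -2.13)

Standard errors of each mean: 11.3/√31 = 2.0295 and 9.0/√245 = 0.5750.
SE(x̄₁ − x̄₂) = √(2.0295² + 0.5750²) = 2.1094 for independent samples with unequal variances.
With z* = 1.645, the margin is 1.645 × 2.1094 = 3.4700.
x̄₁ − x̄₂ = 38.1 − 43.7 = -5.6000; the interval is -5.6000 ± 3.4700 = (-9.07, -2.13).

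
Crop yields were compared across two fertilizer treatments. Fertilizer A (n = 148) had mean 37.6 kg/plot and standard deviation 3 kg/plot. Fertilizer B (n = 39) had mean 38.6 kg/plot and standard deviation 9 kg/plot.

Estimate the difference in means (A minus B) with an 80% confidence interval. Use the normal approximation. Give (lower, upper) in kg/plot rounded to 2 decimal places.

Standard errors of each mean: 3/√148 = 0.2466 and 9/√39 = 1.4412.
SE(x̄₁ − x̄₂) = √(0.2466² + 1.4412²) = 1.4621 for independent samples with unequal variances.
With z* = 1.282, the margin is 1.282 × 1.4621 = 1.8744.
x̄₁ − x̄₂ = 37.6 − 38.6 = -1.0000; the interval is -1.0000 ± 1.8744 = (-2.87, 0.87).

(-2.87, 0.87)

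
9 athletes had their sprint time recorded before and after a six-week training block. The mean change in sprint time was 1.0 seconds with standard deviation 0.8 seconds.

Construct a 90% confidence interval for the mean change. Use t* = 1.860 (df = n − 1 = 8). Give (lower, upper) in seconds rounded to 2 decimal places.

Paired design: SE = s_d/√n = 0.8/√9 = 0.2667.
t* = 1.860; margin of error = 1.860 × 0.2667 = 0.4961.
1.0 ± 0.4961 → (0.50, 1.50).

(0.50, 1.50)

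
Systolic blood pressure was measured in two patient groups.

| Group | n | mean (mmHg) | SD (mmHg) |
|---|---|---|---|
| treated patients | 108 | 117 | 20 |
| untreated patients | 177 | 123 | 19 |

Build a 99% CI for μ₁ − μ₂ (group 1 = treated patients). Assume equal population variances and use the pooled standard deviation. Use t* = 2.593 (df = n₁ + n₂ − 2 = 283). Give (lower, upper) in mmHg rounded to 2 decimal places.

s_p = √[((n₁−1)s₁² + (n₂−1)s₂²)/(n₁+n₂−2)] = √[(107·20² + 176·19²)/283] = 19.3842.
SE = 19.3842·√(1/108 + 1/177) = 2.3669.
With t* = 2.593, margin = 2.593 × 2.3669 = 6.1374.
x̄₁ − x̄₂ = 117 − 123 = -6.0000; interval -6.0000 ± 6.1374 = (-12.14, 0.14).

(-12.14, 0.14)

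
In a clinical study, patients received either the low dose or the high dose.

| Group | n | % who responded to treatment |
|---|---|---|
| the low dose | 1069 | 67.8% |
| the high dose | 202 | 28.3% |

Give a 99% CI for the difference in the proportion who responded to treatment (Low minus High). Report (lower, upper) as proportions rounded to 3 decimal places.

(0.305, 0.485)

SE₁ = √(p̂₁(1−p̂₁)/n₁) = √(0.6780·0.3220/1069) = 0.01429; SE₂ = √(0.2830·0.7170/202) = 0.03169.
Independent samples: SE of the difference = √(SE₁² + SE₂²) = √(0.0002042041 + 0.0010042561) = 0.03476.
z* for 99% confidence is 2.576, so the margin of error is 2.576 × 0.03476 = 0.08954.
Point estimate p̂₁ − p̂₂ = 0.6780 − 0.2830 = 0.3950.
0.3950 ± 0.08954 → (0.305, 0.485).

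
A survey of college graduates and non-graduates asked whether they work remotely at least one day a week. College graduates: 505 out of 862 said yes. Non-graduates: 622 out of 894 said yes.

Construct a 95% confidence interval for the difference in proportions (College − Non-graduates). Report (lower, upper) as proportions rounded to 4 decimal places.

(-0.1545, -0.0653)

First, p̂₁ = 505/862 = 0.5858; p̂₂ = 622/894 = 0.6957.
The two standard errors are √(0.5858×0.4142/862) = 0.01678 and √(0.6957×0.3043/894) = 0.01539.
Because the samples are independent, SE_diff = √(0.01678² + 0.01539²) = 0.02277.
Using z* = 1.960 for 95%, ME = 1.960 × 0.02277 = 0.04463.
p̂₁ − p̂₂ = -0.1099; interval -0.1099 ± 0.04463 gives (-0.1545, -0.0653).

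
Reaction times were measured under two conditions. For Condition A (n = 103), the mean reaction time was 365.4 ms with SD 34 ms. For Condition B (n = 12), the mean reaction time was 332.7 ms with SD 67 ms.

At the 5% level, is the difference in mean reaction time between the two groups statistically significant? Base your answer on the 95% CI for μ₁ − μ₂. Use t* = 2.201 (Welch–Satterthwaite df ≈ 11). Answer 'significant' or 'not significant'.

Per-group SEs: s₁/√n₁ = 34/√103 = 3.3501, s₂/√n₂ = 67/√12 = 19.3412.
Unpooled SE of the difference: √(11.22317001 + 374.08201744) = 19.6292.
Margin of error = t* · SE = 2.201 × 19.6292 = 43.2039.
x̄₁ − x̄₂ = 365.4 − 332.7 = 32.7000.
CI: 32.7000 ± 43.2039 = (-10.5039, 75.9039).
The interval (-10.5039, 75.9039) contains 0, so the difference is not significant.

not significant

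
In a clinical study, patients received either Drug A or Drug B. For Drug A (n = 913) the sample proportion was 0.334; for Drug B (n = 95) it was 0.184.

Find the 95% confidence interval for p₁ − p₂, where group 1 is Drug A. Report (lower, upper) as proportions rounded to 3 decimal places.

SE₁ = √(p̂₁(1−p̂₁)/n₁) = √(0.3340·0.6660/913) = 0.01561; SE₂ = √(0.1840·0.8160/95) = 0.03976.
Independent samples: SE of the difference = √(SE₁² + SE₂²) = √(0.0002436721 + 0.0015808576) = 0.04271.
z* for 95% confidence is 1.960, so the margin of error is 1.960 × 0.04271 = 0.08371.
Point estimate p̂₁ − p̂₂ = 0.3340 − 0.1840 = 0.1500.
0.1500 ± 0.08371 → (0.066, 0.234).

(0.066, 0.234)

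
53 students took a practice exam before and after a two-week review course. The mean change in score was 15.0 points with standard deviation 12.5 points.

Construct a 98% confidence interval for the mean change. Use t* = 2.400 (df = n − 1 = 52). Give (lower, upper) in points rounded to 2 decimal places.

(10.88, 19.12)

Paired design: SE = s_d/√n = 12.5/√53 = 1.7170.
t* = 2.400; margin of error = 2.400 × 1.7170 = 4.1208.
15.0 ± 4.1208 → (10.88, 19.12).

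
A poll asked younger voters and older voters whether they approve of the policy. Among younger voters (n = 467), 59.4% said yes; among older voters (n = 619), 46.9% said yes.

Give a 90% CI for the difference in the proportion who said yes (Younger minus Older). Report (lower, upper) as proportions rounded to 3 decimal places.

Each SE is √(p̂(1−p̂)/n): √(0.5940·0.4060/467) = 0.02272 and √(0.4690·0.5310/619) = 0.02006.
SE(p̂₁ − p̂₂) = √(SE₁² + SE₂²) = √(0.0005161984 + 0.0004024036) = 0.03031, since the two samples are independent.
At 90% confidence z* = 1.645; margin = 1.645 × 0.03031 = 0.04986.
The difference is 0.5940 − 0.4690 = 0.1250, so the interval is 0.1250 ± 0.04986 = (0.075, 0.175).

(0.075, 0.175)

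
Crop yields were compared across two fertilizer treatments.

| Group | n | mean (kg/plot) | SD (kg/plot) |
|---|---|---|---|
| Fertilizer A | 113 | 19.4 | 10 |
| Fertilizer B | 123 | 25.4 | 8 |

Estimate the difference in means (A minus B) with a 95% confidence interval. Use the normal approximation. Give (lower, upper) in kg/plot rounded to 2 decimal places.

SE₁ = s₁/√n₁ = 10/√113 = 0.9407; SE₂ = 8/√123 = 0.7213.
Independent samples, unequal variances: SE_diff = √(SE₁² + SE₂²) = √(0.88491649 + 0.52027369) = 1.1854.
z* = 1.960, so margin of error = 1.960 × 1.1854 = 2.3234.
Difference in means = 19.4 − 25.4 = -6.0000.
-6.0000 ± 2.3234 → (-8.32, -3.68).

(-8.32, -3.68)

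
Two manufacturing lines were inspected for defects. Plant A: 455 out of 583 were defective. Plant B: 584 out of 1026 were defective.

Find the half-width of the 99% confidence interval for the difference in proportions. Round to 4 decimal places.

First, p̂₁ = 455/583 = 0.7804; p̂₂ = 584/1026 = 0.5692.
The two standard errors are √(0.7804×0.2196/583) = 0.01715 and √(0.5692×0.4308/1026) = 0.01546.
Because the samples are independent, SE_diff = √(0.01715² + 0.01546²) = 0.02309.
Using z* = 2.576 for 99%, ME = 2.576 × 0.02309 = 0.05948.

0.0595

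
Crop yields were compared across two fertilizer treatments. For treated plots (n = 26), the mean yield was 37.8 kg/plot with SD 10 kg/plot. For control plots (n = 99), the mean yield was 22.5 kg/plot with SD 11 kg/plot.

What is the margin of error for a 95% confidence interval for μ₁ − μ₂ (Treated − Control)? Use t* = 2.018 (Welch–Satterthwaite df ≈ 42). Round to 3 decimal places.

Standard errors of each mean: 10/√26 = 1.9612 and 11/√99 = 1.1055.
SE(x̄₁ − x̄₂) = √(1.9612² + 1.1055²) = 2.2513 for independent samples with unequal variances.
With t* = 2.018, the margin is 2.018 × 2.2513 = 4.5431.

4.543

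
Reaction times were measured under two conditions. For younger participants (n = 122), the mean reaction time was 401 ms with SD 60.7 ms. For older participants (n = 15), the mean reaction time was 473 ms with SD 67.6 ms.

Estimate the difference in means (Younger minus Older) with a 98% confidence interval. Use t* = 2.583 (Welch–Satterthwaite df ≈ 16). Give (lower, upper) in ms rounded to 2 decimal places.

(-119.27, -24.73)

Standard errors of each mean: 60.7/√122 = 5.4955 and 67.6/√15 = 17.4542.
SE(x̄₁ − x̄₂) = √(5.4955² + 17.4542²) = 18.2989 for independent samples with unequal variances.
With t* = 2.583, the margin is 2.583 × 18.2989 = 47.2661.
x̄₁ − x̄₂ = 401 − 473 = -72.0000; the interval is -72.0000 ± 47.2661 = (-119.27, -24.73).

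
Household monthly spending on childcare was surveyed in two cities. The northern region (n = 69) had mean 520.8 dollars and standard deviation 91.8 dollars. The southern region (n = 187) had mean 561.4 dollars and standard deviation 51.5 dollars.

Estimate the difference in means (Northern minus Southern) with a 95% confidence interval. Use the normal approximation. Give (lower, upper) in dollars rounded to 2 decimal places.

SE₁ = s₁/√n₁ = 91.8/√69 = 11.0514; SE₂ = 51.5/√187 = 3.7661.
Independent samples, unequal variances: SE_diff = √(SE₁² + SE₂²) = √(122.13344196 + 14.18350921) = 11.6755.
z* = 1.960, so margin of error = 1.960 × 11.6755 = 22.8840.
Difference in means = 520.8 − 561.4 = -40.6000.
-40.6000 ± 22.8840 → (-63.48, -17.72).

(-63.48, -17.72)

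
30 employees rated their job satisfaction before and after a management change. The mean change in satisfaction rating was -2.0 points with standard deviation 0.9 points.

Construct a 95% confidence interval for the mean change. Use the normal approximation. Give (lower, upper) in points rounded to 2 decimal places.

(-2.32, -1.68)

This is a matched-pairs design, so SE = s_d/√n = 0.9/√30 = 0.1643.
Margin = 1.960 × 0.1643 = 0.3220; the interval is -2.0 ± 0.3220 = (-2.32, -1.68).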